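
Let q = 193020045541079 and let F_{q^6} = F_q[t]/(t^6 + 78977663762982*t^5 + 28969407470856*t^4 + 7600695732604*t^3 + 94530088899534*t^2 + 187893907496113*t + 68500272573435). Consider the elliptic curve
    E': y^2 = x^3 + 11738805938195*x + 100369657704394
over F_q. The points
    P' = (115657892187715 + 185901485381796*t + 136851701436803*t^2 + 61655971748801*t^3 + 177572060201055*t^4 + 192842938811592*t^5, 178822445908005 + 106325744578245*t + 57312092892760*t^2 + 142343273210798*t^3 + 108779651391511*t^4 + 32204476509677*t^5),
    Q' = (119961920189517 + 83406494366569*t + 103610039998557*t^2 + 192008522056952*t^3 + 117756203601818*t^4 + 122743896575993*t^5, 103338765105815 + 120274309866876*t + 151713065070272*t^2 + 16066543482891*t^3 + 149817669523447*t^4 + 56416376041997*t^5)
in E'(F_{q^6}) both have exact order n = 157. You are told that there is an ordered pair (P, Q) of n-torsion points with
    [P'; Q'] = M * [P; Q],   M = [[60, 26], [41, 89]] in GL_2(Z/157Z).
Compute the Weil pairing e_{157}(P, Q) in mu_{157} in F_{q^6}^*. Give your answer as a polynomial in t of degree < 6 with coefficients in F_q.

Alternating bilinearity on E[157] (values in mu_{157} in F_{193020045541079^6}) gives e(P',Q') = e(P,Q)^det(M).
Inverting 35 mod 157: 9. Thus e_{157}(P,Q) = e(P',Q')^{9}.
n = 157 = (10011101)_2 (8 bits, wt 5); accumulate f_{157,P'}(Q'+S)/f_{157,P'}(S) along the 7-step ladder.
The quotient is 124908290614114 + 116365652607868*t + 101671470700321*t^2 + 100384653855535*t^3 + 4954415211650*t^4 + 163486824490536*t^5.
Thus e_{157}(P,Q) = 185152093709284 + 32611253129200*t + 35858999783187*t^2 + 134446360515021*t^3 + 132812158538625*t^4 + 16342102026682*t^5.

185152093709284 + 32611253129200*t + 35858999783187*t^2 + 134446360515021*t^3 + 132812158538625*t^4 + 16342102026682*t^5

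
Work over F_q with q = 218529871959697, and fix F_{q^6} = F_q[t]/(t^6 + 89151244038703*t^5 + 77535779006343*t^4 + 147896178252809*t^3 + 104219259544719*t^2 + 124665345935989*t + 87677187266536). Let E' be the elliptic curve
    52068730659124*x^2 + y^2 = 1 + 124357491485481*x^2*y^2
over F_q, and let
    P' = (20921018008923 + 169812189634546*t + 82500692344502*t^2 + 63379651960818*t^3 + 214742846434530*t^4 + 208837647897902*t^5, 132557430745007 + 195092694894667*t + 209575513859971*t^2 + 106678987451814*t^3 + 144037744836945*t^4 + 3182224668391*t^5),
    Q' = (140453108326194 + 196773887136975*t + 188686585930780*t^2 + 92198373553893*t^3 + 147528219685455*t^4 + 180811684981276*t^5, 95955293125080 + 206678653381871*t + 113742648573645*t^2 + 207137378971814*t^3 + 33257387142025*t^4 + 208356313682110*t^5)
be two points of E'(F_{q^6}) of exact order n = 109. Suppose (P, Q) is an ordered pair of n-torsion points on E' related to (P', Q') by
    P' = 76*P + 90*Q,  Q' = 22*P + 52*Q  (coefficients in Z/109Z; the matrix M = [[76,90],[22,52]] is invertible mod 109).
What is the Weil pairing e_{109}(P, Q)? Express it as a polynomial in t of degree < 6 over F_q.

76482586658327 + 155106714351283*t + 22454339401344*t^2 + 34284998439913*t^3 + 8864550374503*t^4 + 115739999963287*t^5

The 109-Weil pairing on E[109] over F_{218529871959697} is alternating-bilinear: e_{109}(P',Q') = e_{109}(P,Q)^det(M).
det M = 76*52 - 90*22 = 1972 = 10 (mod 109); 10^{-1} = 11 (mod 109).
Edwards->Montgomery: u=(1+y)/(1-y), v=u/x -> 150453641976073v^2=u^3+127040348659436u^2+u; then x_W=36560277783335u+211512596990515: y^2=x^3+168889500775368.
Run Miller on y^2=x^3+168889500775368 over F_{218529871959697}: ladder 1101101 (7 bits); e = f_P(D_Q)/f_Q(D_P).
f_P(D_Q)/f_Q(D_P) = 65578752576145 + 76752830535871*t + 216277750632873*t^2 + 73620646240520*t^3 + 175374473996721*t^4 + 71283114329078*t^5.
Finally e_{109}(P,Q) = 76482586658327 + 155106714351283*t + 22454339401344*t^2 + 34284998439913*t^3 + 8864550374503*t^4 + 115739999963287*t^5.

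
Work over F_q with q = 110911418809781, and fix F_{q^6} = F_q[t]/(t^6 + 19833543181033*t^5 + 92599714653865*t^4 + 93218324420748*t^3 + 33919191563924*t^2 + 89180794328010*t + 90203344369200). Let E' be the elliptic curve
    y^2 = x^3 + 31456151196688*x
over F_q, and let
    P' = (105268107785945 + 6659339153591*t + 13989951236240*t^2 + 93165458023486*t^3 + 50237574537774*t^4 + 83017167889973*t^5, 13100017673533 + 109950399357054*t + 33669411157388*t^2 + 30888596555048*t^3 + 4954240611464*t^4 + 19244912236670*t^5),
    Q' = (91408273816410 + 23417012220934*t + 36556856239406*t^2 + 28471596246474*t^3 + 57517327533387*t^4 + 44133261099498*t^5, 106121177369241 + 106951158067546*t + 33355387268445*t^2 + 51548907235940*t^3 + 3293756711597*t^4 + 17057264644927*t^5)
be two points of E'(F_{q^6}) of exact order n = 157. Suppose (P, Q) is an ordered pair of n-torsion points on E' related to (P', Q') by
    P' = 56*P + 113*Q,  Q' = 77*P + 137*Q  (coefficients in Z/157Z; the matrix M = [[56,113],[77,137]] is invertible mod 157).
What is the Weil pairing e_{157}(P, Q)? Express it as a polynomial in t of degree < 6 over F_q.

e_{157} is bilinear + alternating on E[157], so e_{157}(56*P + 113*Q, 77*P + 137*Q) = e_{157}(P,Q)^(56*137-113*77).
det(M) mod 157 = 70; its inverse in (Z/157)^* is 83 (check: 70*83 mod 157 = 1).
Double-and-add over 10011101: 8-1 doublings, 5-1 additions; each step l_{T,T}/v_{2T} or l_{T,P'}/v at Q'+S for random S.
f_P(D_Q)/f_Q(D_P) = 76178931669304 + 75198002774696*t + 92834633145791*t^2 + 35083843376520*t^3 + 28480303719311*t^4 + 61701205724811*t^5.
e_{157}(P,Q) = (76178931669304 + 75198002774696*t + 92834633145791*t^2 + 35083843376520*t^3 + 28480303719311*t^4 + 61701205724811*t^5)^{83} = 65661572387696 + 65396441720918*t + 8893294337117*t^2 + 64737639016838*t^3 + 1383473449129*t^4 + 80455917521914*t^5.

65661572387696 + 65396441720918*t + 8893294337117*t^2 + 64737639016838*t^3 + 1383473449129*t^4 + 80455917521914*t^5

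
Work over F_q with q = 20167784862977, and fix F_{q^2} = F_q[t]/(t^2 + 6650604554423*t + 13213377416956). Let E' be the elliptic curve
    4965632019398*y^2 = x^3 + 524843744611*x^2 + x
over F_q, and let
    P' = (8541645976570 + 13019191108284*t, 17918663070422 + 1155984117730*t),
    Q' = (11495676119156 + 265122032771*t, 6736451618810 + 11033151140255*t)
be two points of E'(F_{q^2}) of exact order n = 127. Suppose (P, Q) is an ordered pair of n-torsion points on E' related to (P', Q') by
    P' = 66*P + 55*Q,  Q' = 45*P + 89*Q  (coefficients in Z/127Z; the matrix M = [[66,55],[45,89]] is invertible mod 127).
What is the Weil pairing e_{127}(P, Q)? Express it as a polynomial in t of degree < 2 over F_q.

19464404447031 + 2168074150439*t

Alternating bilinearity on E[127] (values in mu_{127} in F_{20167784862977^2}) gives e(P',Q') = e(P,Q)^det(M).
Hence e(P,Q) = e(P',Q')^{55} where 55 = 97^{-1} mod 127.
Montgomery->Weierstrass: x_W = 6502160273698*x+5864531725474, y_W=6502160273698*y on F_{20167784862977}; lands on y^2=x^3+474224849678*x+16503640712129.
n = 127 = (1111111)_2 (7 bits, wt 7); accumulate f_{127,P'}(Q'+S)/f_{127,P'}(S) along the 6-step ladder.
e_{127}(P',Q') = 8979144201621 + 13460778614552*t.
Raise to 55: e(P,Q) = 19464404447031 + 2168074150439*t in mu_{127}.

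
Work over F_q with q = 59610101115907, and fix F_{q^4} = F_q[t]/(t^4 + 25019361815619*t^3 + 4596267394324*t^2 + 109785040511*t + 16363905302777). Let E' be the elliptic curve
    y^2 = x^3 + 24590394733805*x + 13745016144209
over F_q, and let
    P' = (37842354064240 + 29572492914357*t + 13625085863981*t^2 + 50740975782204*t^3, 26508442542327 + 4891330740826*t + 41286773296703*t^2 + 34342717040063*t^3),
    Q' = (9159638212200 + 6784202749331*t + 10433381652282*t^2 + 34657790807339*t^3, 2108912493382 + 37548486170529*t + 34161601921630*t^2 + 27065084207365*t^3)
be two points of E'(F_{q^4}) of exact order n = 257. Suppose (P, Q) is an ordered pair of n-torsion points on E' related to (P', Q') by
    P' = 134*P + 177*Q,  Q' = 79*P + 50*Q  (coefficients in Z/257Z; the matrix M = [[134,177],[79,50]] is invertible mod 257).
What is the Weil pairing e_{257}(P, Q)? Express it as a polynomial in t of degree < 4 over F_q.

53130041600483 + 57357966474215*t + 4429688752364*t^2 + 59577739596611*t^3

The 257-Weil pairing on E[257] over F_{59610101115907} is alternating-bilinear: e_{257}(P',Q') = e_{257}(P,Q)^det(M).
So e_{257}(P,Q) = e_{257}(P',Q')^{192}, since 170*192 = 1 mod 257.
Run Miller on y^2=x^3+24590394733805*x+13745016144209 over F_{59610101115907}: ladder 100000001 (9 bits); e = f_P(D_Q)/f_Q(D_P).
The quotient is 25255930097208 + 14447136448604*t + 4482015210766*t^2 + 12150230428338*t^3.
Raise to 192: e(P,Q) = 53130041600483 + 57357966474215*t + 4429688752364*t^2 + 59577739596611*t^3 in mu_{257}.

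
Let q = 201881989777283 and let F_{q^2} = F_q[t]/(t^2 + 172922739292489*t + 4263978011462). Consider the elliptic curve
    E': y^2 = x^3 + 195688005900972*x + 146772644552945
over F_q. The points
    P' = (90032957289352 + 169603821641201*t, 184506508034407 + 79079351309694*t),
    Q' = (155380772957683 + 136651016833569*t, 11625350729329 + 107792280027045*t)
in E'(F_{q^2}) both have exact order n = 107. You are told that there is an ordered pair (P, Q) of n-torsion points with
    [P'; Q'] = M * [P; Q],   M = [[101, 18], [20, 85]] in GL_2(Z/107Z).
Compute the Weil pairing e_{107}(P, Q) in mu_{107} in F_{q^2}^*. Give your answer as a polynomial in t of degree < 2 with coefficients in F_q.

169906728303395 + 138846455809501*t

Since e_{107}(P,P)=e_{107}(Q,Q)=1 and e_{107}(Q,P)=e_{107}(P,Q)^{-1}, expanding e_{107}(101*P + 18*Q,20*P + 85*Q) leaves e(P,Q)^det(M).
So e_{107}(P,Q) = e_{107}(P',Q')^{84}, since 93*84 = 1 mod 107.
Miller loop for e_{107} over F_{201881989777283^2}: bits of 107 = 1101011; 6 double steps + 4 add steps, l/v at each.
e_{107}(P',Q') = 25883907842965 + 57314663172551*t.
Raise to 84: e(P,Q) = 169906728303395 + 138846455809501*t in mu_{107}.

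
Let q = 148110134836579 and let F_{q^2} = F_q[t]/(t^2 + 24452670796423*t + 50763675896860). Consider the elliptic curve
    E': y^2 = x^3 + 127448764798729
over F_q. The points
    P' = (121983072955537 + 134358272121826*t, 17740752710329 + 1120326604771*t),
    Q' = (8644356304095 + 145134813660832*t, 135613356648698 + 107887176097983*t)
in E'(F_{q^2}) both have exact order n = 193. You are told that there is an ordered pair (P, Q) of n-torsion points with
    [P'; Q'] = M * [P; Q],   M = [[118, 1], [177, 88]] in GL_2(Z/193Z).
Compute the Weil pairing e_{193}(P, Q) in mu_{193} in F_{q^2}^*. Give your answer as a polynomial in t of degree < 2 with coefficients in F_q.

e_{193}(aP+bQ,cP+dQ) = e_{193}(P,Q)^(ad-bc); with (a,b,c,d)=(118,1,177,88) this gives the det-193 law.
So e_{193}(P,Q) = e_{193}(P',Q')^{114}, since 171*114 = 1 mod 193.
8-bit Miller (11000001) on E'/F_{148110134836579} with a'=0, b'=127448764798729: accumulate tangent/chord ratios at Q'+S and P'+S'.
Miller gives e_{193}(P',Q') = 113500558097885 + 42009566273853*t in F_{148110134836579^2}.
e_{193}(P,Q) = (113500558097885 + 42009566273853*t)^{114} = 30354323469103 + 70349079431730*t.

30354323469103 + 70349079431730*t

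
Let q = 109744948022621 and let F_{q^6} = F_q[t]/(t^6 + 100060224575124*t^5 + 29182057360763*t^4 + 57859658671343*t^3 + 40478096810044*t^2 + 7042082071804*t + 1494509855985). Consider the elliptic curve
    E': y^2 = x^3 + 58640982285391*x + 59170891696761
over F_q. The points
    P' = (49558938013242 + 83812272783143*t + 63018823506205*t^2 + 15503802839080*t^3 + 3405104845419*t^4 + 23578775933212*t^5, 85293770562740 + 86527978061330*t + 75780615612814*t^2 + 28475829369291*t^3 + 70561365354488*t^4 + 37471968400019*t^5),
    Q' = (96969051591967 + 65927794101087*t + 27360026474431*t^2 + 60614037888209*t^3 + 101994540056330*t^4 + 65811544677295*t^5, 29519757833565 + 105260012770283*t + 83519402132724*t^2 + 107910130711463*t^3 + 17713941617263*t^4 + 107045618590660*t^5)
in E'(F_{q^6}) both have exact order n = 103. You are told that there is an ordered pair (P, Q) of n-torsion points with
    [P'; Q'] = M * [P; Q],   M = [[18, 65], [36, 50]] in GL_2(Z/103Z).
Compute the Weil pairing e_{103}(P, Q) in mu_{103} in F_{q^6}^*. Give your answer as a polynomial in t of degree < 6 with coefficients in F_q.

21827261538310 + 23139538932028*t + 23814676800454*t^2 + 15000943475325*t^3 + 48390112917173*t^4 + 1764673948921*t^5

e_{103} is bilinear + alternating on E[103], so e_{103}(18*P + 65*Q, 36*P + 50*Q) = e_{103}(P,Q)^(18*50-65*36).
Hence e(P,Q) = e(P',Q')^{52} where 52 = 2^{-1} mod 103.
Build f_{103,P'} and f_{103,Q'} via the 7-bit ladder of 103=1100111_2; evaluate at shifted divisors; quotient in F_{109744948022621^6}.
e_{103}(P',Q') = 54674830569759 + 48001027284828*t + 94393101049319*t^2 + 2349847658774*t^3 + 48200273475024*t^4 + 61155098591781*t^5.
Raise to 52: e(P,Q) = 21827261538310 + 23139538932028*t + 23814676800454*t^2 + 15000943475325*t^3 + 48390112917173*t^4 + 1764673948921*t^5 in mu_{103}.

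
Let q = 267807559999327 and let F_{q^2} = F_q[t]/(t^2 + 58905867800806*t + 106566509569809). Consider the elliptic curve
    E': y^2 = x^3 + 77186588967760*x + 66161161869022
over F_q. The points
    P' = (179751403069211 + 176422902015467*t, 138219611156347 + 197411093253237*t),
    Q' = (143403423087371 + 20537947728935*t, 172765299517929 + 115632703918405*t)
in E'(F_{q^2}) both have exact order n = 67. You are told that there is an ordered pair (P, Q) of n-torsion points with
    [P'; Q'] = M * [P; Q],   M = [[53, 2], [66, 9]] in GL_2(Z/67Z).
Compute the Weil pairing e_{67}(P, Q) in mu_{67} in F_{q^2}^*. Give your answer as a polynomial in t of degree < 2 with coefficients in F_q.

170839781973281 + 174916326460440*t

Alternating bilinearity on E[67] (values in mu_{67} in F_{267807559999327^2}) gives e(P',Q') = e(P,Q)^det(M).
So e_{67}(P,Q) = e_{67}(P',Q')^{47}, since 10*47 = 1 mod 67.
Double-and-add over 1000011: 7-1 doublings, 3-1 additions; each step l_{T,T}/v_{2T} or l_{T,P'}/v at Q'+S for random S.
Miller gives e_{67}(P',Q') = 118916695000022 + 79325343151044*t in F_{267807559999327^2}.
Thus e_{67}(P,Q) = 170839781973281 + 174916326460440*t.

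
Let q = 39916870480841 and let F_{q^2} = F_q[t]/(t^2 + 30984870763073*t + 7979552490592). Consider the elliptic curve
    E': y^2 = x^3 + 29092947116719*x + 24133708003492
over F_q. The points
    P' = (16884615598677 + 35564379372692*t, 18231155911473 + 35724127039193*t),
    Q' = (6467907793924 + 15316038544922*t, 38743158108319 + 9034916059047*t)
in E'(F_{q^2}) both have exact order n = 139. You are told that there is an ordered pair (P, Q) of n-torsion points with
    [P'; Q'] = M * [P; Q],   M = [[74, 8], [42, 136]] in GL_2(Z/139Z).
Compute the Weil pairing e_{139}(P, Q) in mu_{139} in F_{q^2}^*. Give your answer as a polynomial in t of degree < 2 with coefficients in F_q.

10314403724612 + 12433819466064*t

Since e_{139}(P,P)=e_{139}(Q,Q)=1 and e_{139}(Q,P)=e_{139}(P,Q)^{-1}, expanding e_{139}(74*P + 8*Q,42*P + 136*Q) leaves e(P,Q)^det(M).
74*136 - 8*42 = 9728; reduced mod 139: det = 137, inverse 69.
Run Miller on y^2=x^3+29092947116719*x+24133708003492 over F_{39916870480841}: ladder 10001011 (8 bits); e = f_P(D_Q)/f_Q(D_P).
Result: e(P',Q') = 4285168271946 + 30947275246152*t.
Hence e(P,Q) = 10314403724612 + 12433819466064*t in F_{39916870480841^2}^*.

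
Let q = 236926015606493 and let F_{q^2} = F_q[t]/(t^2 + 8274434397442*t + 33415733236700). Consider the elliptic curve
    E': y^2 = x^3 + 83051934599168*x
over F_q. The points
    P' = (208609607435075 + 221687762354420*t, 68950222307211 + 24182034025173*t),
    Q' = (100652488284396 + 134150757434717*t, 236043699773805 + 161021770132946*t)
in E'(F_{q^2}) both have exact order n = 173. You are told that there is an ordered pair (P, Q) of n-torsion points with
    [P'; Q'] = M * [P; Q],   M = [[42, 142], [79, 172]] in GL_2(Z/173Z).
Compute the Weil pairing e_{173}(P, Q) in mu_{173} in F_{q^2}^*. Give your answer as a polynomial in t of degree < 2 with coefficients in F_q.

135555626359151 + 99494161686555*t

Since e_{173}(P,P)=e_{173}(Q,Q)=1 and e_{173}(Q,P)=e_{173}(P,Q)^{-1}, expanding e_{173}(42*P + 142*Q,79*P + 172*Q) leaves e(P,Q)^det(M).
42*172 - 142*79 = -3994; reduced mod 173: det = 158, inverse 23.
n = 173 = (10101101)_2 (8 bits, wt 5); accumulate f_{173,P'}(Q'+S)/f_{173,P'}(S) along the 7-step ladder.
The quotient is 230071258667779 + 107871833097071*t.
Thus e_{173}(P,Q) = 135555626359151 + 99494161686555*t.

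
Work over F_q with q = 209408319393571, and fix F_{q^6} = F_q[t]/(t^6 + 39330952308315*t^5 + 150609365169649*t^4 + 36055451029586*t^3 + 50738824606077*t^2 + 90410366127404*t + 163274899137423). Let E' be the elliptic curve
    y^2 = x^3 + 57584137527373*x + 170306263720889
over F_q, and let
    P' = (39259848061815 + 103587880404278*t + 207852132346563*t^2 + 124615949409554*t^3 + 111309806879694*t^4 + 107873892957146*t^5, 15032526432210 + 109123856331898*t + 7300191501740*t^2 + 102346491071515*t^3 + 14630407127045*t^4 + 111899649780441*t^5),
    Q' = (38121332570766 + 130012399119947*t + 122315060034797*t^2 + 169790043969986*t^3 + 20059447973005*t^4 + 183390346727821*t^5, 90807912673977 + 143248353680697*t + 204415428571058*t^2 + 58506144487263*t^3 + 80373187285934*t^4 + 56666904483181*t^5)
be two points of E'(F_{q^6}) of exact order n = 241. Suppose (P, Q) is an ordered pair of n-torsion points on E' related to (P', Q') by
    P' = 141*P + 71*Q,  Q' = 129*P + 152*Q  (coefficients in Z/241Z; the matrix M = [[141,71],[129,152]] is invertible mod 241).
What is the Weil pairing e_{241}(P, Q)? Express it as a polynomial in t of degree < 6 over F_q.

172183939375459 + 147594729704525*t + 98386309808433*t^2 + 28886290667202*t^3 + 91373628862369*t^4 + 172235448967354*t^5

e_{241}(aP+bQ,cP+dQ) = e_{241}(P,Q)^(ad-bc); with (a,b,c,d)=(141,71,129,152) this gives the det-241 law.
141*152 - 71*129 = 12273; reduced mod 241: det = 223, inverse 174.
Miller loop for e_{241} over F_{209408319393571^6}: bits of 241 = 11110001; 7 double steps + 4 add steps, l/v at each.
Miller gives e_{241}(P',Q') = 21612850160696 + 73143051666474*t + 205836281343786*t^2 + 209180509409215*t^3 + 103094377770613*t^4 + 118148810868695*t^5 in F_{209408319393571^6}.
e_{241}(P,Q) = (21612850160696 + 73143051666474*t + 205836281343786*t^2 + 209180509409215*t^3 + 103094377770613*t^4 + 118148810868695*t^5)^{174} = 172183939375459 + 147594729704525*t + 98386309808433*t^2 + 28886290667202*t^3 + 91373628862369*t^4 + 172235448967354*t^5.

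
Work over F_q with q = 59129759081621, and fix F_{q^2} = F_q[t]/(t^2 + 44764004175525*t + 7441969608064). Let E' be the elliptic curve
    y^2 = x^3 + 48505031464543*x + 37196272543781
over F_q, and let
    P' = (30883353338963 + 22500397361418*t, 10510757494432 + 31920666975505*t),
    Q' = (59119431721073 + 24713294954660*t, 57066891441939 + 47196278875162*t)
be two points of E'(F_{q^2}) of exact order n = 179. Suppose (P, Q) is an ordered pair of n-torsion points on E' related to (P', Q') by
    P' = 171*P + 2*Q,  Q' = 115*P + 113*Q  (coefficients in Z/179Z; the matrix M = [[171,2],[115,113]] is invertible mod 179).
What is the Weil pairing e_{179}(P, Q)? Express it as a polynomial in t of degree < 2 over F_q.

Under M = [[171,2],[115,113]] in GL_2(Z/179), e_{179}(P',Q') = e_{179}(P,Q)^(171*113-2*115 mod 179).
So e_{179}(P,Q) = e_{179}(P',Q')^{176}, since 119*176 = 1 mod 179.
Build f_{179,P'} and f_{179,Q'} via the 8-bit ladder of 179=10110011_2; evaluate at shifted divisors; quotient in F_{59129759081621^2}.
Result: e(P',Q') = 43193475233976 + 42251028031069*t.
Thus e_{179}(P,Q) = 2164533094894 + 50121734825353*t.

2164533094894 + 50121734825353*t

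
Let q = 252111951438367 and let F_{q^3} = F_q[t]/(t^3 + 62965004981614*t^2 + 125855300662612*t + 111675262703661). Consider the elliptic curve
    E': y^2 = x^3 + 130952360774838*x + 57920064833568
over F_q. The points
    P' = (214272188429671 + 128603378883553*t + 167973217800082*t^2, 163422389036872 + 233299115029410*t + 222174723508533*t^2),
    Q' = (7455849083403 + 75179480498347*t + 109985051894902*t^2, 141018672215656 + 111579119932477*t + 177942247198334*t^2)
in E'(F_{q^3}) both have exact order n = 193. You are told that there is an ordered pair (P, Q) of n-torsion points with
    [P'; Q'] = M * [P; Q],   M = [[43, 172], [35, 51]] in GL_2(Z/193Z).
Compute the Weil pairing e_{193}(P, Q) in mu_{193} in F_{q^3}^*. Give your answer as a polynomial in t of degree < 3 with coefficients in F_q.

The 193-Weil pairing on E[193] over F_{252111951438367} is alternating-bilinear: e_{193}(P',Q') = e_{193}(P,Q)^det(M).
43*51 - 172*35 = -3827; reduced mod 193: det = 33, inverse 117.
8-bit Miller (11000001) on E'/F_{252111951438367} with a'=130952360774838, b'=57920064833568: accumulate tangent/chord ratios at Q'+S and P'+S'.
e_{193}(P',Q') = 205145614187955 + 71613788507746*t + 112646310772453*t^2.
Finally e_{193}(P,Q) = 84963247151612 + 63084090147297*t + 170864207874246*t^2.

84963247151612 + 63084090147297*t + 170864207874246*t^2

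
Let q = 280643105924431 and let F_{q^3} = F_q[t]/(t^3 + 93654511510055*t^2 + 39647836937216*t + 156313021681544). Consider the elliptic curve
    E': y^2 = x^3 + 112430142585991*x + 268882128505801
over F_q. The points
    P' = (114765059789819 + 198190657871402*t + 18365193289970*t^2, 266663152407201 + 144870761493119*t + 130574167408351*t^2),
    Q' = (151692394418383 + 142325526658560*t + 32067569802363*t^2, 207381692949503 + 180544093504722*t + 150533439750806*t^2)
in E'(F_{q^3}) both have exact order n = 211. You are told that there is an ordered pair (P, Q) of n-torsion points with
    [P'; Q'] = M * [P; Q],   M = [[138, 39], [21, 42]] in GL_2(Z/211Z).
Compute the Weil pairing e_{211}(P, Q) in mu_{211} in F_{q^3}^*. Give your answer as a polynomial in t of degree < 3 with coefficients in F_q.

e_{211} is bilinear + alternating on E[211], so e_{211}(138*P + 39*Q, 21*P + 42*Q) = e_{211}(P,Q)^(138*42-39*21).
138*42 - 39*21 = 4977; reduced mod 211: det = 124, inverse 97.
Double-and-add over 11010011: 8-1 doublings, 5-1 additions; each step l_{T,T}/v_{2T} or l_{T,P'}/v at Q'+S for random S.
The quotient is 191150422275207 + 246144368129196*t + 121232263080051*t^2.
Hence e(P,Q) = 75620073685806 + 107514724447726*t + 164745280532512*t^2 in F_{280643105924431^3}^*.

75620073685806 + 107514724447726*t + 164745280532512*t^2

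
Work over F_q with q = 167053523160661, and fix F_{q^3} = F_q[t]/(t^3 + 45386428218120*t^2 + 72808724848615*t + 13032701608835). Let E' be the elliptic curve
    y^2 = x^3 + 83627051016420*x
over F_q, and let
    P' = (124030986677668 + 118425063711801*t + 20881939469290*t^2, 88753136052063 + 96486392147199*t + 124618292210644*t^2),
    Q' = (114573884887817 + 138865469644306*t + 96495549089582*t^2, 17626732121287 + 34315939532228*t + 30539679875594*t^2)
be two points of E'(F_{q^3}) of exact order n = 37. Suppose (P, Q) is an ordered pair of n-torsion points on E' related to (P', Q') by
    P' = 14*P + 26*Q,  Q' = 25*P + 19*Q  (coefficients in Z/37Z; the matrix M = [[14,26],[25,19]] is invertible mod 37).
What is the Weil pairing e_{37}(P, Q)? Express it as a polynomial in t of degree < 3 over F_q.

107343993366196 + 146508748948808*t + 86619299631435*t^2

Since e_{37}(P,P)=e_{37}(Q,Q)=1 and e_{37}(Q,P)=e_{37}(P,Q)^{-1}, expanding e_{37}(14*P + 26*Q,25*P + 19*Q) leaves e(P,Q)^det(M).
So e_{37}(P,Q) = e_{37}(P',Q')^{29}, since 23*29 = 1 mod 37.
n = 37 = (100101)_2 (6 bits, wt 3); accumulate f_{37,P'}(Q'+S)/f_{37,P'}(S) along the 5-step ladder.
So e_{37}(P',Q') = 54178989262747 + 101391914587076*t + 640646042467*t^2.
Thus e_{37}(P,Q) = 107343993366196 + 146508748948808*t + 86619299631435*t^2.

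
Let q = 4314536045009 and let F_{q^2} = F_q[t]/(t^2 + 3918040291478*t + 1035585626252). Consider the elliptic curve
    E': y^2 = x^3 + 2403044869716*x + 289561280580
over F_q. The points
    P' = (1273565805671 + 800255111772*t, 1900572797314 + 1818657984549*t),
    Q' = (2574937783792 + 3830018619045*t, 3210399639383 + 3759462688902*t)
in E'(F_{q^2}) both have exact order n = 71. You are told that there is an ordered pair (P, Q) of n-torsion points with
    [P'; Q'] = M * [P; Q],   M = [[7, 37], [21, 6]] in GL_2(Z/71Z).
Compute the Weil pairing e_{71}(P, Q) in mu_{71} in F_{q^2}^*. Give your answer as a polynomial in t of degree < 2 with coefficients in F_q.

The 71-Weil pairing on E[71] over F_{4314536045009} is alternating-bilinear: e_{71}(P',Q') = e_{71}(P,Q)^det(M).
det(M) mod 71 = 46; its inverse in (Z/71)^* is 17 (check: 46*17 mod 71 = 1).
Build f_{71,P'} and f_{71,Q'} via the 7-bit ladder of 71=1000111_2; evaluate at shifted divisors; quotient in F_{4314536045009^2}.
Result: e(P',Q') = 4124815274940 + 527596298798*t.
Raise to 17: e(P,Q) = 4270146763057 + 3628031627337*t in mu_{71}.

4270146763057 + 3628031627337*t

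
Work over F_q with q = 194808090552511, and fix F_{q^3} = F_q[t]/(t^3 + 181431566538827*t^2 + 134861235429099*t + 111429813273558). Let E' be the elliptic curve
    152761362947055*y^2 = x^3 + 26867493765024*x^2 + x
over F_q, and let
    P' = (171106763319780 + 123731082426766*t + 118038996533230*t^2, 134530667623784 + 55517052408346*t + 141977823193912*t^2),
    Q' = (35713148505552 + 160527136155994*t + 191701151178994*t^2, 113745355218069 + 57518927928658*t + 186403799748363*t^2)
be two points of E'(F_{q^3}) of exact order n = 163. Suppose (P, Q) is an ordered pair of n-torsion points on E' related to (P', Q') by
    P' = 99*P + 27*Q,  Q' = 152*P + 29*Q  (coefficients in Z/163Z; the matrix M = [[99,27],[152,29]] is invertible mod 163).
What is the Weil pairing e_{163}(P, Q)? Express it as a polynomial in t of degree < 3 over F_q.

190807208489038 + 80946887431121*t + 11880003265887*t^2

The 163-Weil pairing on E[163] over F_{194808090552511} is alternating-bilinear: e_{163}(P',Q') = e_{163}(P,Q)^det(M).
det(M) mod 163 = 71; its inverse in (Z/163)^* is 62 (check: 71*62 mod 163 = 1).
Undo Montgomery via alpha=186197124182958, beta=82783733068954: (a',b')=(82236907537674,173025292018872) over F_{194808090552511}.
Run Miller on y^2=x^3+82236907537674*x+173025292018872 over F_{194808090552511}: ladder 10100011 (8 bits); e = f_P(D_Q)/f_Q(D_P).
So e_{163}(P',Q') = 143052888819779 + 24542404995320*t + 159460191239435*t^2.
Finally e_{163}(P,Q) = 190807208489038 + 80946887431121*t + 11880003265887*t^2.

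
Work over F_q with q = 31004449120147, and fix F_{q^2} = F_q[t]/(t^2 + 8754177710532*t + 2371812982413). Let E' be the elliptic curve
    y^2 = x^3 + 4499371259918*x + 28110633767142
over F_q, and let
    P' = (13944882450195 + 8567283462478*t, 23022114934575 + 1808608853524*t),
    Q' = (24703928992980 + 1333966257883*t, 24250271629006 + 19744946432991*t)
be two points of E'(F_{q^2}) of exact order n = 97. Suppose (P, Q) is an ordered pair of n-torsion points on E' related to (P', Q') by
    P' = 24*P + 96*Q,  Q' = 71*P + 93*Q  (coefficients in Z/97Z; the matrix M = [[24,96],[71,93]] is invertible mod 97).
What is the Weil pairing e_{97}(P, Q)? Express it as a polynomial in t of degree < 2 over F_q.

9611775179039 + 7127004123296*t

Under M = [[24,96],[71,93]] in GL_2(Z/97), e_{97}(P',Q') = e_{97}(P,Q)^(24*93-96*71 mod 97).
Inverting 72 mod 97: 31. Thus e_{97}(P,Q) = e(P',Q')^{31}.
Miller loop for e_{97} over F_{31004449120147^2}: bits of 97 = 1100001; 6 double steps + 2 add steps, l/v at each.
Result: e(P',Q') = 26328821220735 + 884756246665*t.
Hence e(P,Q) = 9611775179039 + 7127004123296*t in F_{31004449120147^2}^*.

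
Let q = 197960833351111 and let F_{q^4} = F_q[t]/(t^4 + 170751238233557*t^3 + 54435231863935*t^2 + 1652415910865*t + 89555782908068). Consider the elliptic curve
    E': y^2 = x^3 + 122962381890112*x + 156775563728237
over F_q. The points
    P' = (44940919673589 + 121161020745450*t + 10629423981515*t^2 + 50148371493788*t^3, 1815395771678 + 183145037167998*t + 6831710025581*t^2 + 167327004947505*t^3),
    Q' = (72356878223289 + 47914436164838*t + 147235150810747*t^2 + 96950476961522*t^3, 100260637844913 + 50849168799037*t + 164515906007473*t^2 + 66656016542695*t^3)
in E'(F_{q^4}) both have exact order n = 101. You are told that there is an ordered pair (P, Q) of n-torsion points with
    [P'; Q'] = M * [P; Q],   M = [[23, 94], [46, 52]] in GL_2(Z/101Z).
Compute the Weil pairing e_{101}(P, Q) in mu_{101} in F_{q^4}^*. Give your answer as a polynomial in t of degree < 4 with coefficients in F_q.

Under M = [[23,94],[46,52]] in GL_2(Z/101), e_{101}(P',Q') = e_{101}(P,Q)^(23*52-94*46 mod 101).
det(M) mod 101 = 3; its inverse in (Z/101)^* is 34 (check: 3*34 mod 101 = 1).
Miller loop for e_{101} over F_{197960833351111^4}: bits of 101 = 1100101; 6 double steps + 3 add steps, l/v at each.
The quotient is 107013260643827 + 19014406596082*t + 26456129005161*t^2 + 62169337026275*t^3.
e_{101}(P,Q) = (107013260643827 + 19014406596082*t + 26456129005161*t^2 + 62169337026275*t^3)^{34} = 179484433159832 + 110500465417621*t + 95533212139962*t^2 + 108433171328803*t^3.

179484433159832 + 110500465417621*t + 95533212139962*t^2 + 108433171328803*t^3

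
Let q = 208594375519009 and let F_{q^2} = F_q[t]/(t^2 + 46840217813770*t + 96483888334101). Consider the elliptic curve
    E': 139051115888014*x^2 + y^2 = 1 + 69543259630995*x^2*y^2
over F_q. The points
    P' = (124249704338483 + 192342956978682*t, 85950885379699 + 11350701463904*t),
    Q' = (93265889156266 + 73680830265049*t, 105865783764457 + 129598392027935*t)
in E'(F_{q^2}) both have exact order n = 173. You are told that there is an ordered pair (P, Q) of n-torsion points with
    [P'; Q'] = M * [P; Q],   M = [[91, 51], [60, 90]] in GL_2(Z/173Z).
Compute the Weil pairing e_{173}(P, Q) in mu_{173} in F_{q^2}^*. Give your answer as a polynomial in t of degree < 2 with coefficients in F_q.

175964302693394 + 64134886746129*t

The 173-Weil pairing on E[173] over F_{208594375519009} is alternating-bilinear: e_{173}(P',Q') = e_{173}(P,Q)^det(M).
det(M) mod 173 = 113; its inverse in (Z/173)^* is 49 (check: 113*49 mod 173 = 1).
Map (x,y)_Ed via u=(1+y)/(1-y), v=(1+y)/((1-y)x) to Montgomery A=0,B=28554681741720; then to (a',b')=(125407316984825,0).
Build f_{173,P'} and f_{173,Q'} via the 8-bit ladder of 173=10101101_2; evaluate at shifted divisors; quotient in F_{208594375519009^2}.
Miller gives e_{173}(P',Q') = 102970779685532 + 61110384812405*t in F_{208594375519009^2}.
Hence e(P,Q) = 175964302693394 + 64134886746129*t in F_{208594375519009^2}^*.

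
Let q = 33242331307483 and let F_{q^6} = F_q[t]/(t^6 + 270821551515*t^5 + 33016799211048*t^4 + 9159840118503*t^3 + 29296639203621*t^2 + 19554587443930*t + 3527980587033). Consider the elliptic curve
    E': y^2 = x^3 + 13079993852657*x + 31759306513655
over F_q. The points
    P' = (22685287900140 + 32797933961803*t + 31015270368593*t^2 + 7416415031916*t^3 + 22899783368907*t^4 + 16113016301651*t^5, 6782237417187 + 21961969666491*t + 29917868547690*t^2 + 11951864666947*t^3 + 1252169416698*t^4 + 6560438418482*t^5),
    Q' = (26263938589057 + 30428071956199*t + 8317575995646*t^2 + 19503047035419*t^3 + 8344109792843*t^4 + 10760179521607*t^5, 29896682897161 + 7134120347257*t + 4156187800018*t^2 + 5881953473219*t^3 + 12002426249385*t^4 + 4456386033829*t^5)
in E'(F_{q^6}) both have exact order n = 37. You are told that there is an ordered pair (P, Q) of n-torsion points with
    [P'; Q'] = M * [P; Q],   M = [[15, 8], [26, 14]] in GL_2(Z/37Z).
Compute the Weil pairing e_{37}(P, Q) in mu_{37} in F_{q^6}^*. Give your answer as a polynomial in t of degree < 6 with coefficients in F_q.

Under M = [[15,8],[26,14]] in GL_2(Z/37), e_{37}(P',Q') = e_{37}(P,Q)^(15*14-8*26 mod 37).
Hence e(P,Q) = e(P',Q')^{19} where 19 = 2^{-1} mod 37.
Miller loop for e_{37} over F_{33242331307483^6}: bits of 37 = 100101; 5 double steps + 2 add steps, l/v at each.
The quotient is 11627369183254 + 20254140631565*t + 10427709504890*t^2 + 15872358019615*t^3 + 26445974366629*t^4 + 9473540708273*t^5.
(11627369183254 + 20254140631565*t + 10427709504890*t^2 + 15872358019615*t^3 + 26445974366629*t^4 + 9473540708273*t^5)^{19} mod (33242331307483,f) = 16985261886094 + 29764885728543*t + 11209028775111*t^2 + 14043836837414*t^3 + 20638018257396*t^4 + 19505059121856*t^5.

16985261886094 + 29764885728543*t + 11209028775111*t^2 + 14043836837414*t^3 + 20638018257396*t^4 + 19505059121856*t^5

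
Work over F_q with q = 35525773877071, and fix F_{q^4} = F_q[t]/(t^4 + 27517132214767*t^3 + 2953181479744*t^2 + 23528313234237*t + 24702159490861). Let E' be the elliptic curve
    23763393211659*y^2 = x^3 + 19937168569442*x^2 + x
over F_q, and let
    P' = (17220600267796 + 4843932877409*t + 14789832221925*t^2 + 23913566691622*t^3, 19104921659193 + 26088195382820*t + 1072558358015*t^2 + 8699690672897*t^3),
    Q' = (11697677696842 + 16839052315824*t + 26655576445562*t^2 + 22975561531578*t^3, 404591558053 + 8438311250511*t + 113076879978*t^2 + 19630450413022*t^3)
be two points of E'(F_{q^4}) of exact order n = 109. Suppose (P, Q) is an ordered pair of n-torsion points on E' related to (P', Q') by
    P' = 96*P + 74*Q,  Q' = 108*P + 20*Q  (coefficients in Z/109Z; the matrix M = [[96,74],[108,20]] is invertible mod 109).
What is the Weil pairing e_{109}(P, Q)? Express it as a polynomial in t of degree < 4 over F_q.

Alternating bilinearity on E[109] (values in mu_{109} in F_{35525773877071^4}) gives e(P',Q') = e(P,Q)^det(M).
So e_{109}(P,Q) = e_{109}(P',Q')^{92}, since 32*92 = 1 mod 109.
(x,y)|->(17155194823904x+12679976469697,17155194823904y) sends E' to y^2=x^3+34147097359748*x+7183377327214.
Run Miller on y^2=x^3+34147097359748*x+7183377327214 over F_{35525773877071}: ladder 1101101 (7 bits); e = f_P(D_Q)/f_Q(D_P).
e_{109}(P',Q') = 28745578836576 + 9295448506333*t + 31002948332181*t^2 + 18739968667113*t^3.
(28745578836576 + 9295448506333*t + 31002948332181*t^2 + 18739968667113*t^3)^{92} mod (35525773877071,f) = 17314524472961 + 11994089731088*t + 12359018532706*t^2 + 32156448389718*t^3.

17314524472961 + 11994089731088*t + 12359018532706*t^2 + 32156448389718*t^3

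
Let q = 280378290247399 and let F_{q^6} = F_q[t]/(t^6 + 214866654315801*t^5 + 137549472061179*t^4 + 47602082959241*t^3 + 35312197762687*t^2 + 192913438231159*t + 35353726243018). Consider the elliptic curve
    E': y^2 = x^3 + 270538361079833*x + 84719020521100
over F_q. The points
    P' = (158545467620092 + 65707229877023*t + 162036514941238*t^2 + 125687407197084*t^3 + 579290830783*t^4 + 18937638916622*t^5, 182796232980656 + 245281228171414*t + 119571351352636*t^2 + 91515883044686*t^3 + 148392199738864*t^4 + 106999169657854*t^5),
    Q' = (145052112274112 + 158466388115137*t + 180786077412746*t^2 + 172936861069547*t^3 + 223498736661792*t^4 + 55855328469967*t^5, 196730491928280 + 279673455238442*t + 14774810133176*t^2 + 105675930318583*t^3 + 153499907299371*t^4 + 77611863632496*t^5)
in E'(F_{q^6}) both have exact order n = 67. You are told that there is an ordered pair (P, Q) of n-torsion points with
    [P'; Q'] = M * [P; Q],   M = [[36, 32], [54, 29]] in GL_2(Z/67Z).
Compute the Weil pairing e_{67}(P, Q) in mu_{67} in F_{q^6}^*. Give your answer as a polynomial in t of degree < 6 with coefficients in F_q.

Under M = [[36,32],[54,29]] in GL_2(Z/67), e_{67}(P',Q') = e_{67}(P,Q)^(36*29-32*54 mod 67).
Inverting 53 mod 67: 43. Thus e_{67}(P,Q) = e(P',Q')^{43}.
Run Miller on y^2=x^3+270538361079833*x+84719020521100 over F_{280378290247399}: ladder 1000011 (7 bits); e = f_P(D_Q)/f_Q(D_P).
e_{67}(P',Q') = 24267249844862 + 5696536032696*t + 264359778710185*t^2 + 173129919737769*t^3 + 78944955135171*t^4 + 84904926085475*t^5.
Thus e_{67}(P,Q) = 173935511173190 + 28971436264502*t + 110336271524938*t^2 + 92979884403026*t^3 + 53781832839104*t^4 + 68557160066596*t^5.

173935511173190 + 28971436264502*t + 110336271524938*t^2 + 92979884403026*t^3 + 53781832839104*t^4 + 68557160066596*t^5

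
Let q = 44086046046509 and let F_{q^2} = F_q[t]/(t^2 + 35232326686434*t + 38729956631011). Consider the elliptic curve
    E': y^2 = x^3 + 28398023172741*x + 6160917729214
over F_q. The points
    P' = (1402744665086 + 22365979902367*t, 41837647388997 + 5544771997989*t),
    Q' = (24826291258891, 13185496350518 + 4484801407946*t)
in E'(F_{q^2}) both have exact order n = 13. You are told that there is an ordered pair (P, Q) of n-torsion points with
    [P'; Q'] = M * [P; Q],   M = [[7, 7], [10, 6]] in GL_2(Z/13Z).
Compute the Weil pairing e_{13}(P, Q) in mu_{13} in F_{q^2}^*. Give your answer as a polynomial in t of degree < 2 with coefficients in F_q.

Alternating bilinearity on E[13] (values in mu_{13} in F_{44086046046509^2}) gives e(P',Q') = e(P,Q)^det(M).
det M = 7*6 - 7*10 = -28 = 11 (mod 13); 11^{-1} = 6 (mod 13).
Run Miller on y^2=x^3+28398023172741*x+6160917729214 over F_{44086046046509}: ladder 1101 (4 bits); e = f_P(D_Q)/f_Q(D_P).
The quotient is 35773447991712 + 29726366182186*t.
e_{13}(P,Q) = (35773447991712 + 29726366182186*t)^{6} = 18752470090928 + 29080745738556*t.

18752470090928 + 29080745738556*t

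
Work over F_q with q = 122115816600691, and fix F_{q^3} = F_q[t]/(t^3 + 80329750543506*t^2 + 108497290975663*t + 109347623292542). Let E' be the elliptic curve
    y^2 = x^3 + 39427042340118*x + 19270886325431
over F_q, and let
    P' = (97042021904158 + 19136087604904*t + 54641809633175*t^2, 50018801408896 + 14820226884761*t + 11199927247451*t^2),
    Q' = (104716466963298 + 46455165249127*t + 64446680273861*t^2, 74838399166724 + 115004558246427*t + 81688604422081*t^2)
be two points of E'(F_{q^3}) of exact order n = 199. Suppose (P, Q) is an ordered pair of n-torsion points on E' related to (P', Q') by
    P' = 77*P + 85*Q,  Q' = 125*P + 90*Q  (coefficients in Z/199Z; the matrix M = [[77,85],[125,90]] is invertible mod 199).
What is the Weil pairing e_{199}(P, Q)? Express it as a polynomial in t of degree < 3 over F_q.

29194731962236 + 5922889697660*t + 33104035356844*t^2

e_{199}(aP+bQ,cP+dQ) = e_{199}(P,Q)^(ad-bc); with (a,b,c,d)=(77,85,125,90) this gives the det-199 law.
det M = 77*90 - 85*125 = -3695 = 86 (mod 199); 86^{-1} = 81 (mod 199).
Double-and-add over 11000111: 8-1 doublings, 5-1 additions; each step l_{T,T}/v_{2T} or l_{T,P'}/v at Q'+S for random S.
The quotient is 49884401099995 + 116832014348564*t + 13890416226985*t^2.
Hence e(P,Q) = 29194731962236 + 5922889697660*t + 33104035356844*t^2 in F_{122115816600691^3}^*.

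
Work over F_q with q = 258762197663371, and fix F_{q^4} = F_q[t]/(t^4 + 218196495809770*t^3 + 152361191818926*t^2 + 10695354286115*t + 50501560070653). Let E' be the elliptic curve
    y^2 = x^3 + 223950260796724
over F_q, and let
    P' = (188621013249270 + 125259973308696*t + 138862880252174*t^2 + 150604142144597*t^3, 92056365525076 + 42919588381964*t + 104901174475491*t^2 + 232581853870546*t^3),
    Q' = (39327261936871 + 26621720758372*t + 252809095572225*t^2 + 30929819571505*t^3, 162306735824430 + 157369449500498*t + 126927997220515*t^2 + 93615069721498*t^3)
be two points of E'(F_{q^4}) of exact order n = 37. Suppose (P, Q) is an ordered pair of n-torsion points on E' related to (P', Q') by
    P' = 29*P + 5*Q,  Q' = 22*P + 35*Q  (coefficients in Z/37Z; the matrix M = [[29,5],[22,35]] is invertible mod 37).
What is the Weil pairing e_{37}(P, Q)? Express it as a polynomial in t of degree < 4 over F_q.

245683537593319 + 178200257899541*t + 174662626930718*t^2 + 18717887253897*t^3

Alternating bilinearity on E[37] (values in mu_{37} in F_{258762197663371^4}) gives e(P',Q') = e(P,Q)^det(M).
Inverting 17 mod 37: 24. Thus e_{37}(P,Q) = e(P',Q')^{24}.
Build f_{37,P'} and f_{37,Q'} via the 6-bit ladder of 37=100101_2; evaluate at shifted divisors; quotient in F_{258762197663371^4}.
Result: e(P',Q') = 29731256035064 + 196632049551099*t + 12579729112235*t^2 + 193501015481839*t^3.
Hence e(P,Q) = 245683537593319 + 178200257899541*t + 174662626930718*t^2 + 18717887253897*t^3 in F_{258762197663371^4}^*.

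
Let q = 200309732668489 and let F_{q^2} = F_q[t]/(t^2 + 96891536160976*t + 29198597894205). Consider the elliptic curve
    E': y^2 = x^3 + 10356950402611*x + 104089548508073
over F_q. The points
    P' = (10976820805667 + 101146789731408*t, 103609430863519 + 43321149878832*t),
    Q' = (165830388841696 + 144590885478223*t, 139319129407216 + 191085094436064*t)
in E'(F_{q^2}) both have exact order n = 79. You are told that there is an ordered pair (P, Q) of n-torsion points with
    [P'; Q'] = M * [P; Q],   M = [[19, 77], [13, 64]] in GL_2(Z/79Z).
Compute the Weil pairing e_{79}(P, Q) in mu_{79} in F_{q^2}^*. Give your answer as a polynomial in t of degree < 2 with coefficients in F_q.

Under M = [[19,77],[13,64]] in GL_2(Z/79), e_{79}(P',Q') = e_{79}(P,Q)^(19*64-77*13 mod 79).
det M = 19*64 - 77*13 = 215 = 57 (mod 79); 57^{-1} = 61 (mod 79).
Build f_{79,P'} and f_{79,Q'} via the 7-bit ladder of 79=1001111_2; evaluate at shifted divisors; quotient in F_{200309732668489^2}.
e_{79}(P',Q') = 95058134155070 + 56186565193792*t.
Raise to 61: e(P,Q) = 146325442626755 + 71061214920398*t in mu_{79}.

146325442626755 + 71061214920398*t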